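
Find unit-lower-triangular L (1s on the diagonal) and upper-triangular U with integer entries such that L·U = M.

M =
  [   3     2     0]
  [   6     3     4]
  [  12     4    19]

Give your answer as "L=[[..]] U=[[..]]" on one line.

  row1 -= 2·row0 → [0,-1,4]
  row2 -= 4·row0 → [0,-4,19]
  row2 -= 4·row1 → [0,0,3]

L=[[1,0,0],[2,1,0],[4,4,1]] U=[[3,2,0],[0,-1,4],[0,0,3]]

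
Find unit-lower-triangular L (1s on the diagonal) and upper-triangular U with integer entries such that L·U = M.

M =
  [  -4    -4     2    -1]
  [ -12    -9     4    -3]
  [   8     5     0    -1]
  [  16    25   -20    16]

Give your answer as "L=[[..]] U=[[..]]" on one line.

  R1 -= 3·R0 → [0,3,-2,0]
  R2 -= -2·R0 → [0,-3,4,-3]
  R3 -= -4·R0 → [0,9,-12,12]
  R2 -= -1·R1 → [0,0,2,-3]
  R3 -= 3·R1 → [0,0,-6,12]
  R3 -= -3·R2 → [0,0,0,3]

L=[[1,0,0,0],[3,1,0,0],[-2,-1,1,0],[-4,3,-3,1]] U=[[-4,-4,2,-1],[0,3,-2,0],[0,0,2,-3],[0,0,0,3]]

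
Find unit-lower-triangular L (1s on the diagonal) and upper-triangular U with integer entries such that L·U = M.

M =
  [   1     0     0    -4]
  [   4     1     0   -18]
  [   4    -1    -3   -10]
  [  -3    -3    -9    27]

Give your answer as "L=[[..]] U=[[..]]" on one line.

L=[[1,0,0,0],[4,1,0,0],[4,-1,1,0],[-3,-3,3,1]] U=[[1,0,0,-4],[0,1,0,-2],[0,0,-3,4],[0,0,0,-3]]

  r1 -= 4·r0 → [0,1,0,-2]
  r2 -= 4·r0 → [0,-1,-3,6]
  r3 -= -3·r0 → [0,-3,-9,15]
  r2 -= -1·r1 → [0,0,-3,4]
  r3 -= -3·r1 → [0,0,-9,9]
  r3 -= 3·r2 → [0,0,0,-3]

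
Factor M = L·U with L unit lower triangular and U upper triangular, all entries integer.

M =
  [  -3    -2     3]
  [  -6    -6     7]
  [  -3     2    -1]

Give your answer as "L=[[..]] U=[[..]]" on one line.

L=[[1,0,0],[2,1,0],[1,-2,1]] U=[[-3,-2,3],[0,-2,1],[0,0,-2]]

  r1 -= 2·r0 → [0,-2,1]
  r2 -= 1·r0 → [0,4,-4]
  r2 -= -2·r1 → [0,0,-2]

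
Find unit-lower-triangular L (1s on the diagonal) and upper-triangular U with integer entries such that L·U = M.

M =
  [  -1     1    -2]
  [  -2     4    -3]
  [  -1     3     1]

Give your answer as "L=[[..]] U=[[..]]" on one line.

  R1 -= 2·R0 → [0,2,1]
  R2 -= 1·R0 → [0,2,3]
  R2 -= 1·R1 → [0,0,2]

L=[[1,0,0],[2,1,0],[1,1,1]] U=[[-1,1,-2],[0,2,1],[0,0,2]]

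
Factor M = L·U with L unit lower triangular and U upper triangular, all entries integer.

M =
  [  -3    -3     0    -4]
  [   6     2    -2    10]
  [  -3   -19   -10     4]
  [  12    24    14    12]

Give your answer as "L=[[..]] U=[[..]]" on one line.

L=[[1,0,0,0],[-2,1,0,0],[1,4,1,0],[-4,-3,-4,1]] U=[[-3,-3,0,-4],[0,-4,-2,2],[0,0,-2,0],[0,0,0,2]]

  row1 -= -2·row0 → [0,-4,-2,2]
  row2 -= 1·row0 → [0,-16,-10,8]
  row3 -= -4·row0 → [0,12,14,-4]
  row2 -= 4·row1 → [0,0,-2,0]
  row3 -= -3·row1 → [0,0,8,2]
  row3 -= -4·row2 → [0,0,0,2]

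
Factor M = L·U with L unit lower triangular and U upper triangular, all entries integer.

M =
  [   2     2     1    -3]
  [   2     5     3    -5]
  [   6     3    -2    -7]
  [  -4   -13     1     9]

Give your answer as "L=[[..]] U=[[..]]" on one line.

L=[[1,0,0,0],[1,1,0,0],[3,-1,1,0],[-2,-3,-3,1]] U=[[2,2,1,-3],[0,3,2,-2],[0,0,-3,0],[0,0,0,-3]]

  R1 -= 1·R0 → [0,3,2,-2]
  R2 -= 3·R0 → [0,-3,-5,2]
  R3 -= -2·R0 → [0,-9,3,3]
  R2 -= -1·R1 → [0,0,-3,0]
  R3 -= -3·R1 → [0,0,9,-3]
  R3 -= -3·R2 → [0,0,0,-3]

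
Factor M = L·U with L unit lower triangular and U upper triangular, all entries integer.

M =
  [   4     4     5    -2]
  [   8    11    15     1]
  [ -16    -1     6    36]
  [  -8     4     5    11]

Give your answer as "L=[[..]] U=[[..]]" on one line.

L=[[1,0,0,0],[2,1,0,0],[-4,5,1,0],[-2,4,-5,1]] U=[[4,4,5,-2],[0,3,5,5],[0,0,1,3],[0,0,0,2]]

  row1 -= 2·row0 → [0,3,5,5]
  row2 -= -4·row0 → [0,15,26,28]
  row3 -= -2·row0 → [0,12,15,7]
  row2 -= 5·row1 → [0,0,1,3]
  row3 -= 4·row1 → [0,0,-5,-13]
  row3 -= -5·row2 → [0,0,0,2]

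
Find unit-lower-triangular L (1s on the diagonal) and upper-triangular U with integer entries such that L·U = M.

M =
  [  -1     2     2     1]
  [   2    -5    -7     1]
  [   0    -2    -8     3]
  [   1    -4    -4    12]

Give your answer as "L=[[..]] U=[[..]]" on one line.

  R1 -= -2·R0 → [0,-1,-3,3]
  R2 -= 0·R0 → [0,-2,-8,3]
  R3 -= -1·R0 → [0,-2,-2,13]
  R2 -= 2·R1 → [0,0,-2,-3]
  R3 -= 2·R1 → [0,0,4,7]
  R3 -= -2·R2 → [0,0,0,1]

L=[[1,0,0,0],[-2,1,0,0],[0,2,1,0],[-1,2,-2,1]] U=[[-1,2,2,1],[0,-1,-3,3],[0,0,-2,-3],[0,0,0,1]]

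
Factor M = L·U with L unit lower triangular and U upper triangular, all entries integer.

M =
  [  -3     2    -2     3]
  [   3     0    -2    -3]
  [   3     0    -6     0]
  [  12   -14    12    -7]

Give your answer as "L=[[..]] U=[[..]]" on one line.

  row1 -= -1·row0 → [0,2,-4,0]
  row2 -= -1·row0 → [0,2,-8,3]
  row3 -= -4·row0 → [0,-6,4,5]
  row2 -= 1·row1 → [0,0,-4,3]
  row3 -= -3·row1 → [0,0,-8,5]
  row3 -= 2·row2 → [0,0,0,-1]

L=[[1,0,0,0],[-1,1,0,0],[-1,1,1,0],[-4,-3,2,1]] U=[[-3,2,-2,3],[0,2,-4,0],[0,0,-4,3],[0,0,0,-1]]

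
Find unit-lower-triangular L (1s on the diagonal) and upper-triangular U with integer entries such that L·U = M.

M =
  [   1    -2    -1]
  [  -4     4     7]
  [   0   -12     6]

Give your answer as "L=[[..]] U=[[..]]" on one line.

L=[[1,0,0],[-4,1,0],[0,3,1]] U=[[1,-2,-1],[0,-4,3],[0,0,-3]]

  r1 -= -4·r0 → [0,-4,3]
  r2 -= 0·r0 → [0,-12,6]
  r2 -= 3·r1 → [0,0,-3]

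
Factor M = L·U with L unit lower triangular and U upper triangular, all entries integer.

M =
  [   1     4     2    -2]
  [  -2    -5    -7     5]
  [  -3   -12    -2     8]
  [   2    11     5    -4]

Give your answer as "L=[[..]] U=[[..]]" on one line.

L=[[1,0,0,0],[-2,1,0,0],[-3,0,1,0],[2,1,1,1]] U=[[1,4,2,-2],[0,3,-3,1],[0,0,4,2],[0,0,0,-3]]

  R1 -= -2·R0 → [0,3,-3,1]
  R2 -= -3·R0 → [0,0,4,2]
  R3 -= 2·R0 → [0,3,1,0]
  R2 -= 0·R1 → [0,0,4,2]
  R3 -= 1·R1 → [0,0,4,-1]
  R3 -= 1·R2 → [0,0,0,-3]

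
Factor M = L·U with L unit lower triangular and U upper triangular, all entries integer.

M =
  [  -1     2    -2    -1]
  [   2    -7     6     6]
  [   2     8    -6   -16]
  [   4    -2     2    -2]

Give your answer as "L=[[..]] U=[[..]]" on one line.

  R1 -= -2·R0 → [0,-3,2,4]
  R2 -= -2·R0 → [0,12,-10,-18]
  R3 -= -4·R0 → [0,6,-6,-6]
  R2 -= -4·R1 → [0,0,-2,-2]
  R3 -= -2·R1 → [0,0,-2,2]
  R3 -= 1·R2 → [0,0,0,4]

L=[[1,0,0,0],[-2,1,0,0],[-2,-4,1,0],[-4,-2,1,1]] U=[[-1,2,-2,-1],[0,-3,2,4],[0,0,-2,-2],[0,0,0,4]]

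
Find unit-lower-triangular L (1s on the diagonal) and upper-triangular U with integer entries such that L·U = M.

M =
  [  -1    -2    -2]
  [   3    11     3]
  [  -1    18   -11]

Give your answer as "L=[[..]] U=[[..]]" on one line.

L=[[1,0,0],[-3,1,0],[1,4,1]] U=[[-1,-2,-2],[0,5,-3],[0,0,3]]

  row1 -= -3·row0 → [0,5,-3]
  row2 -= 1·row0 → [0,20,-9]
  row2 -= 4·row1 → [0,0,3]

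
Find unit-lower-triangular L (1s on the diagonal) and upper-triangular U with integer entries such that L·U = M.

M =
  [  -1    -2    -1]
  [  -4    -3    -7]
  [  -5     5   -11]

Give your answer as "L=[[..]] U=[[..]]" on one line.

  r1 -= 4·r0 → [0,5,-3]
  r2 -= 5·r0 → [0,15,-6]
  r2 -= 3·r1 → [0,0,3]

L=[[1,0,0],[4,1,0],[5,3,1]] U=[[-1,-2,-1],[0,5,-3],[0,0,3]]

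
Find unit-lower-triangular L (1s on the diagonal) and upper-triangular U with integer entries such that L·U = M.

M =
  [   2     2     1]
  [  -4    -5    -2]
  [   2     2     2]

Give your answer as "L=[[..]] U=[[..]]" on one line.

L=[[1,0,0],[-2,1,0],[1,0,1]] U=[[2,2,1],[0,-1,0],[0,0,1]]

  r1 -= -2·r0 → [0,-1,0]
  r2 -= 1·r0 → [0,0,1]
  r2 -= 0·r1 → [0,0,1]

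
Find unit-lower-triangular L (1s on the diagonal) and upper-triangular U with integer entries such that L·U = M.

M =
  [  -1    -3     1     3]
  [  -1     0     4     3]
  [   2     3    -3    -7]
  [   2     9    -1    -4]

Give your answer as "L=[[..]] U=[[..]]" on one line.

  row1 -= 1·row0 → [0,3,3,0]
  row2 -= -2·row0 → [0,-3,-1,-1]
  row3 -= -2·row0 → [0,3,1,2]
  row2 -= -1·row1 → [0,0,2,-1]
  row3 -= 1·row1 → [0,0,-2,2]
  row3 -= -1·row2 → [0,0,0,1]

L=[[1,0,0,0],[1,1,0,0],[-2,-1,1,0],[-2,1,-1,1]] U=[[-1,-3,1,3],[0,3,3,0],[0,0,2,-1],[0,0,0,1]]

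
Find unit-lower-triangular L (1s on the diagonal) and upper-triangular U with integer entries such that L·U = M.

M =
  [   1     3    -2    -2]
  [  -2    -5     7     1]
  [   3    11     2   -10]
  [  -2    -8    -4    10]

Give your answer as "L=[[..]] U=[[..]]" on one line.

  R1 -= -2·R0 → [0,1,3,-3]
  R2 -= 3·R0 → [0,2,8,-4]
  R3 -= -2·R0 → [0,-2,-8,6]
  R2 -= 2·R1 → [0,0,2,2]
  R3 -= -2·R1 → [0,0,-2,0]
  R3 -= -1·R2 → [0,0,0,2]

L=[[1,0,0,0],[-2,1,0,0],[3,2,1,0],[-2,-2,-1,1]] U=[[1,3,-2,-2],[0,1,3,-3],[0,0,2,2],[0,0,0,2]]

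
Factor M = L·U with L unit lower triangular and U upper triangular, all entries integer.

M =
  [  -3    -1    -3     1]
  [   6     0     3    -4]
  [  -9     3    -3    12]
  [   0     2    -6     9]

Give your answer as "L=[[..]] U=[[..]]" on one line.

  row1 -= -2·row0 → [0,-2,-3,-2]
  row2 -= 3·row0 → [0,6,6,9]
  row3 -= 0·row0 → [0,2,-6,9]
  row2 -= -3·row1 → [0,0,-3,3]
  row3 -= -1·row1 → [0,0,-9,7]
  row3 -= 3·row2 → [0,0,0,-2]

L=[[1,0,0,0],[-2,1,0,0],[3,-3,1,0],[0,-1,3,1]] U=[[-3,-1,-3,1],[0,-2,-3,-2],[0,0,-3,3],[0,0,0,-2]]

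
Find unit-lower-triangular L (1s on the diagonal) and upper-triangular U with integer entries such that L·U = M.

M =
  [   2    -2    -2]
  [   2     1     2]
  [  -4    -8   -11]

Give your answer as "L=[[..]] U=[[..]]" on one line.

L=[[1,0,0],[1,1,0],[-2,-4,1]] U=[[2,-2,-2],[0,3,4],[0,0,1]]

  R1 -= 1·R0 → [0,3,4]
  R2 -= -2·R0 → [0,-12,-15]
  R2 -= -4·R1 → [0,0,1]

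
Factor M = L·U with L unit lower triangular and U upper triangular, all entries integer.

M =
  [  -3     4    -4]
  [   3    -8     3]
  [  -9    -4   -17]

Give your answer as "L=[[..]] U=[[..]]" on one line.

L=[[1,0,0],[-1,1,0],[3,4,1]] U=[[-3,4,-4],[0,-4,-1],[0,0,-1]]

  R1 -= -1·R0 → [0,-4,-1]
  R2 -= 3·R0 → [0,-16,-5]
  R2 -= 4·R1 → [0,0,-1]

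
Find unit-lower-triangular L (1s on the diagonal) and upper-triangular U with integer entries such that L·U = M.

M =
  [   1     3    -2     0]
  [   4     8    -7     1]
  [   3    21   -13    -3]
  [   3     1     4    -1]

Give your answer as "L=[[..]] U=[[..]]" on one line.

  R1 -= 4·R0 → [0,-4,1,1]
  R2 -= 3·R0 → [0,12,-7,-3]
  R3 -= 3·R0 → [0,-8,10,-1]
  R2 -= -3·R1 → [0,0,-4,0]
  R3 -= 2·R1 → [0,0,8,-3]
  R3 -= -2·R2 → [0,0,0,-3]

L=[[1,0,0,0],[4,1,0,0],[3,-3,1,0],[3,2,-2,1]] U=[[1,3,-2,0],[0,-4,1,1],[0,0,-4,0],[0,0,0,-3]]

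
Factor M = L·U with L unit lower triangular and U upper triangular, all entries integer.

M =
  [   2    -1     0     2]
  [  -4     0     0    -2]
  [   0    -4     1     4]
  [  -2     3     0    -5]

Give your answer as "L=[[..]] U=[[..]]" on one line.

L=[[1,0,0,0],[-2,1,0,0],[0,2,1,0],[-1,-1,0,1]] U=[[2,-1,0,2],[0,-2,0,2],[0,0,1,0],[0,0,0,-1]]

  row1 -= -2·row0 → [0,-2,0,2]
  row2 -= 0·row0 → [0,-4,1,4]
  row3 -= -1·row0 → [0,2,0,-3]
  row2 -= 2·row1 → [0,0,1,0]
  row3 -= -1·row1 → [0,0,0,-1]
  row3 -= 0·row2 → [0,0,0,-1]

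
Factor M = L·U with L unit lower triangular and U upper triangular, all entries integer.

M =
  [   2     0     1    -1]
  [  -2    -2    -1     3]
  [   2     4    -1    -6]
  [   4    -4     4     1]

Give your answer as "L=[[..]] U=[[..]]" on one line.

L=[[1,0,0,0],[-1,1,0,0],[1,-2,1,0],[2,2,-1,1]] U=[[2,0,1,-1],[0,-2,0,2],[0,0,-2,-1],[0,0,0,-2]]

  r1 -= -1·r0 → [0,-2,0,2]
  r2 -= 1·r0 → [0,4,-2,-5]
  r3 -= 2·r0 → [0,-4,2,3]
  r2 -= -2·r1 → [0,0,-2,-1]
  r3 -= 2·r1 → [0,0,2,-1]
  r3 -= -1·r2 → [0,0,0,-2]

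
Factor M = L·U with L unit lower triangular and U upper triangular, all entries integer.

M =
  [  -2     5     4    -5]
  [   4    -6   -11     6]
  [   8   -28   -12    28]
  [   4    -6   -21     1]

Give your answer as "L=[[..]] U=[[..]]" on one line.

  R1 -= -2·R0 → [0,4,-3,-4]
  R2 -= -4·R0 → [0,-8,4,8]
  R3 -= -2·R0 → [0,4,-13,-9]
  R2 -= -2·R1 → [0,0,-2,0]
  R3 -= 1·R1 → [0,0,-10,-5]
  R3 -= 5·R2 → [0,0,0,-5]

L=[[1,0,0,0],[-2,1,0,0],[-4,-2,1,0],[-2,1,5,1]] U=[[-2,5,4,-5],[0,4,-3,-4],[0,0,-2,0],[0,0,0,-5]]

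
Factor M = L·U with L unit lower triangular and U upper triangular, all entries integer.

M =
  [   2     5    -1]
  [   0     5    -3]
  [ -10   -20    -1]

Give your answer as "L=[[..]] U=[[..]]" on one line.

L=[[1,0,0],[0,1,0],[-5,1,1]] U=[[2,5,-1],[0,5,-3],[0,0,-3]]

  r1 -= 0·r0 → [0,5,-3]
  r2 -= -5·r0 → [0,5,-6]
  r2 -= 1·r1 → [0,0,-3]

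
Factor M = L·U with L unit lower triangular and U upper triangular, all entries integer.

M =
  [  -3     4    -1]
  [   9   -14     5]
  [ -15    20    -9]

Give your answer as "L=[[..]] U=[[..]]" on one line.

  row1 -= -3·row0 → [0,-2,2]
  row2 -= 5·row0 → [0,0,-4]
  row2 -= 0·row1 → [0,0,-4]

L=[[1,0,0],[-3,1,0],[5,0,1]] U=[[-3,4,-1],[0,-2,2],[0,0,-4]]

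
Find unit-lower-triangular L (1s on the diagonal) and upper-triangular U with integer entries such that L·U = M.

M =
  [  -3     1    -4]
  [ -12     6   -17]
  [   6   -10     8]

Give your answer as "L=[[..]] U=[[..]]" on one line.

  r1 -= 4·r0 → [0,2,-1]
  r2 -= -2·r0 → [0,-8,0]
  r2 -= -4·r1 → [0,0,-4]

L=[[1,0,0],[4,1,0],[-2,-4,1]] U=[[-3,1,-4],[0,2,-1],[0,0,-4]]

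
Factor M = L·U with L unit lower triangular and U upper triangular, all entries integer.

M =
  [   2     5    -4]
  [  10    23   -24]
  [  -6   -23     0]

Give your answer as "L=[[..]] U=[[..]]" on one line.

  R1 -= 5·R0 → [0,-2,-4]
  R2 -= -3·R0 → [0,-8,-12]
  R2 -= 4·R1 → [0,0,4]

L=[[1,0,0],[5,1,0],[-3,4,1]] U=[[2,5,-4],[0,-2,-4],[0,0,4]]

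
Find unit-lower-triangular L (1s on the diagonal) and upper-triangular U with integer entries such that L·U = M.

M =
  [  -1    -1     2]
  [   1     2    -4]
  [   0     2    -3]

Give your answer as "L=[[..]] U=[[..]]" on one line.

L=[[1,0,0],[-1,1,0],[0,2,1]] U=[[-1,-1,2],[0,1,-2],[0,0,1]]

  r1 -= -1·r0 → [0,1,-2]
  r2 -= 0·r0 → [0,2,-3]
  r2 -= 2·r1 → [0,0,1]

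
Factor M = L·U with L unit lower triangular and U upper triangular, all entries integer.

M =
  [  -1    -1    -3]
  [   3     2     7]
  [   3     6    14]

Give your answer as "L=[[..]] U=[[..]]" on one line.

  row1 -= -3·row0 → [0,-1,-2]
  row2 -= -3·row0 → [0,3,5]
  row2 -= -3·row1 → [0,0,-1]

L=[[1,0,0],[-3,1,0],[-3,-3,1]] U=[[-1,-1,-3],[0,-1,-2],[0,0,-1]]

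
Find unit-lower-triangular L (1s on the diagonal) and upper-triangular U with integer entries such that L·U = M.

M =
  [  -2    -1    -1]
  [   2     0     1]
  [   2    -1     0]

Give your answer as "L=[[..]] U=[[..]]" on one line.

  R1 -= -1·R0 → [0,-1,0]
  R2 -= -1·R0 → [0,-2,-1]
  R2 -= 2·R1 → [0,0,-1]

L=[[1,0,0],[-1,1,0],[-1,2,1]] U=[[-2,-1,-1],[0,-1,0],[0,0,-1]]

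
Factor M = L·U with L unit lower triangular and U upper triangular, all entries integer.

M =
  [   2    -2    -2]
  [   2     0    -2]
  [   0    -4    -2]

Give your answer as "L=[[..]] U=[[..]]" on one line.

  row1 -= 1·row0 → [0,2,0]
  row2 -= 0·row0 → [0,-4,-2]
  row2 -= -2·row1 → [0,0,-2]

L=[[1,0,0],[1,1,0],[0,-2,1]] U=[[2,-2,-2],[0,2,0],[0,0,-2]]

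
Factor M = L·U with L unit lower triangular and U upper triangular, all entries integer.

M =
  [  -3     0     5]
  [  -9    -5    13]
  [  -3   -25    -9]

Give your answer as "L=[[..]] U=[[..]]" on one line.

L=[[1,0,0],[3,1,0],[1,5,1]] U=[[-3,0,5],[0,-5,-2],[0,0,-4]]

  R1 -= 3·R0 → [0,-5,-2]
  R2 -= 1·R0 → [0,-25,-14]
  R2 -= 5·R1 → [0,0,-4]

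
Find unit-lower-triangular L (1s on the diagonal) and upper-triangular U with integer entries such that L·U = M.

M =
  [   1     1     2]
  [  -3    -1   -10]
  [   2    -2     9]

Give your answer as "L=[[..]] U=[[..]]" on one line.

  r1 -= -3·r0 → [0,2,-4]
  r2 -= 2·r0 → [0,-4,5]
  r2 -= -2·r1 → [0,0,-3]

L=[[1,0,0],[-3,1,0],[2,-2,1]] U=[[1,1,2],[0,2,-4],[0,0,-3]]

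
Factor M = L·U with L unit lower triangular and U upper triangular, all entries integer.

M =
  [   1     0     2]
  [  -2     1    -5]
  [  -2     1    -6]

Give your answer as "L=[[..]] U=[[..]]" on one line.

L=[[1,0,0],[-2,1,0],[-2,1,1]] U=[[1,0,2],[0,1,-1],[0,0,-1]]

  R1 -= -2·R0 → [0,1,-1]
  R2 -= -2·R0 → [0,1,-2]
  R2 -= 1·R1 → [0,0,-1]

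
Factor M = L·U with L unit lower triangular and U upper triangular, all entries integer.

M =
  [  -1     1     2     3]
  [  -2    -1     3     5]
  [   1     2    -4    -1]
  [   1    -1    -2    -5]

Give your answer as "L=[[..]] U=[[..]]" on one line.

  row1 -= 2·row0 → [0,-3,-1,-1]
  row2 -= -1·row0 → [0,3,-2,2]
  row3 -= -1·row0 → [0,0,0,-2]
  row2 -= -1·row1 → [0,0,-3,1]
  row3 -= 0·row1 → [0,0,0,-2]
  row3 -= 0·row2 → [0,0,0,-2]

L=[[1,0,0,0],[2,1,0,0],[-1,-1,1,0],[-1,0,0,1]] U=[[-1,1,2,3],[0,-3,-1,-1],[0,0,-3,1],[0,0,0,-2]]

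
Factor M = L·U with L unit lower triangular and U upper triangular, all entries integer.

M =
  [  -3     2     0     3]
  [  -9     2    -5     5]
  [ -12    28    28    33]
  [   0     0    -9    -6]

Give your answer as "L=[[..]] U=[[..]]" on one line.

  row1 -= 3·row0 → [0,-4,-5,-4]
  row2 -= 4·row0 → [0,20,28,21]
  row3 -= 0·row0 → [0,0,-9,-6]
  row2 -= -5·row1 → [0,0,3,1]
  row3 -= 0·row1 → [0,0,-9,-6]
  row3 -= -3·row2 → [0,0,0,-3]

L=[[1,0,0,0],[3,1,0,0],[4,-5,1,0],[0,0,-3,1]] U=[[-3,2,0,3],[0,-4,-5,-4],[0,0,3,1],[0,0,0,-3]]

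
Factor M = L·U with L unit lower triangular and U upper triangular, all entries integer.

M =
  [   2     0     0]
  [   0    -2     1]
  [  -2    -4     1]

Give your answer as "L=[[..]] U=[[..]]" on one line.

L=[[1,0,0],[0,1,0],[-1,2,1]] U=[[2,0,0],[0,-2,1],[0,0,-1]]

  R1 -= 0·R0 → [0,-2,1]
  R2 -= -1·R0 → [0,-4,1]
  R2 -= 2·R1 → [0,0,-1]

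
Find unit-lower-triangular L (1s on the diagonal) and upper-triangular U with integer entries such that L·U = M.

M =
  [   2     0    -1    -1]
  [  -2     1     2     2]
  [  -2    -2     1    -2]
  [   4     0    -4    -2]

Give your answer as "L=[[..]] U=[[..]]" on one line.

  r1 -= -1·r0 → [0,1,1,1]
  r2 -= -1·r0 → [0,-2,0,-3]
  r3 -= 2·r0 → [0,0,-2,0]
  r2 -= -2·r1 → [0,0,2,-1]
  r3 -= 0·r1 → [0,0,-2,0]
  r3 -= -1·r2 → [0,0,0,-1]

L=[[1,0,0,0],[-1,1,0,0],[-1,-2,1,0],[2,0,-1,1]] U=[[2,0,-1,-1],[0,1,1,1],[0,0,2,-1],[0,0,0,-1]]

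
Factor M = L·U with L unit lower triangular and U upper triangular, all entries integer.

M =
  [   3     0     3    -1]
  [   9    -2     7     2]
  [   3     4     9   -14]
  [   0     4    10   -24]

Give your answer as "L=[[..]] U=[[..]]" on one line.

L=[[1,0,0,0],[3,1,0,0],[1,-2,1,0],[0,-2,3,1]] U=[[3,0,3,-1],[0,-2,-2,5],[0,0,2,-3],[0,0,0,-5]]

  R1 -= 3·R0 → [0,-2,-2,5]
  R2 -= 1·R0 → [0,4,6,-13]
  R3 -= 0·R0 → [0,4,10,-24]
  R2 -= -2·R1 → [0,0,2,-3]
  R3 -= -2·R1 → [0,0,6,-14]
  R3 -= 3·R2 → [0,0,0,-5]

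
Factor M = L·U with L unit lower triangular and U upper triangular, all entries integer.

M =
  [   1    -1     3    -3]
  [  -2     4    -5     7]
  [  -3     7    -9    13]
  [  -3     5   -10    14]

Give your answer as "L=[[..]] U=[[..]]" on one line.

L=[[1,0,0,0],[-2,1,0,0],[-3,2,1,0],[-3,1,1,1]] U=[[1,-1,3,-3],[0,2,1,1],[0,0,-2,2],[0,0,0,2]]

  R1 -= -2·R0 → [0,2,1,1]
  R2 -= -3·R0 → [0,4,0,4]
  R3 -= -3·R0 → [0,2,-1,5]
  R2 -= 2·R1 → [0,0,-2,2]
  R3 -= 1·R1 → [0,0,-2,4]
  R3 -= 1·R2 → [0,0,0,2]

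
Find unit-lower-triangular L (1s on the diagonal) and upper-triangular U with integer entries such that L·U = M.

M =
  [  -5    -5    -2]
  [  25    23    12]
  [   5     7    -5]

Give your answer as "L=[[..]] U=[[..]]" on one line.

  r1 -= -5·r0 → [0,-2,2]
  r2 -= -1·r0 → [0,2,-7]
  r2 -= -1·r1 → [0,0,-5]

L=[[1,0,0],[-5,1,0],[-1,-1,1]] U=[[-5,-5,-2],[0,-2,2],[0,0,-5]]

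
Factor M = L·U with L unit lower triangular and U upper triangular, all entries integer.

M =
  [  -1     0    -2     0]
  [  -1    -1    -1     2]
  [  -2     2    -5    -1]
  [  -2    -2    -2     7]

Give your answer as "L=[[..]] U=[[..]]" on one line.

L=[[1,0,0,0],[1,1,0,0],[2,-2,1,0],[2,2,0,1]] U=[[-1,0,-2,0],[0,-1,1,2],[0,0,1,3],[0,0,0,3]]

  R1 -= 1·R0 → [0,-1,1,2]
  R2 -= 2·R0 → [0,2,-1,-1]
  R3 -= 2·R0 → [0,-2,2,7]
  R2 -= -2·R1 → [0,0,1,3]
  R3 -= 2·R1 → [0,0,0,3]
  R3 -= 0·R2 → [0,0,0,3]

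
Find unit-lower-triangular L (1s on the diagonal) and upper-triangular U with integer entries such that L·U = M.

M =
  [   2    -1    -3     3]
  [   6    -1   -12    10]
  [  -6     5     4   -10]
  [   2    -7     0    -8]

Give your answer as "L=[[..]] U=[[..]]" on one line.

  R1 -= 3·R0 → [0,2,-3,1]
  R2 -= -3·R0 → [0,2,-5,-1]
  R3 -= 1·R0 → [0,-6,3,-11]
  R2 -= 1·R1 → [0,0,-2,-2]
  R3 -= -3·R1 → [0,0,-6,-8]
  R3 -= 3·R2 → [0,0,0,-2]

L=[[1,0,0,0],[3,1,0,0],[-3,1,1,0],[1,-3,3,1]] U=[[2,-1,-3,3],[0,2,-3,1],[0,0,-2,-2],[0,0,0,-2]]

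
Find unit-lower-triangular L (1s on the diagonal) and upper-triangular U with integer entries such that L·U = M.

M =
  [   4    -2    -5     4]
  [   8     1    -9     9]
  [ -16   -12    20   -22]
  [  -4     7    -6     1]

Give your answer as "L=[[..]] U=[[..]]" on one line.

  r1 -= 2·r0 → [0,5,1,1]
  r2 -= -4·r0 → [0,-20,0,-6]
  r3 -= -1·r0 → [0,5,-11,5]
  r2 -= -4·r1 → [0,0,4,-2]
  r3 -= 1·r1 → [0,0,-12,4]
  r3 -= -3·r2 → [0,0,0,-2]

L=[[1,0,0,0],[2,1,0,0],[-4,-4,1,0],[-1,1,-3,1]] U=[[4,-2,-5,4],[0,5,1,1],[0,0,4,-2],[0,0,0,-2]]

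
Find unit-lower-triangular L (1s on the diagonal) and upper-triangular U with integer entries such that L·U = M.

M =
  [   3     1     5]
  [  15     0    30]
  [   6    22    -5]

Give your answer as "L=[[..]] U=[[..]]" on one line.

  R1 -= 5·R0 → [0,-5,5]
  R2 -= 2·R0 → [0,20,-15]
  R2 -= -4·R1 → [0,0,5]

L=[[1,0,0],[5,1,0],[2,-4,1]] U=[[3,1,5],[0,-5,5],[0,0,5]]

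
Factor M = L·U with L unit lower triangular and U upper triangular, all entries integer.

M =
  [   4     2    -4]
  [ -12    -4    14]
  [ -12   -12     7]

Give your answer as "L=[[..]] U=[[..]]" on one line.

L=[[1,0,0],[-3,1,0],[-3,-3,1]] U=[[4,2,-4],[0,2,2],[0,0,1]]

  r1 -= -3·r0 → [0,2,2]
  r2 -= -3·r0 → [0,-6,-5]
  r2 -= -3·r1 → [0,0,1]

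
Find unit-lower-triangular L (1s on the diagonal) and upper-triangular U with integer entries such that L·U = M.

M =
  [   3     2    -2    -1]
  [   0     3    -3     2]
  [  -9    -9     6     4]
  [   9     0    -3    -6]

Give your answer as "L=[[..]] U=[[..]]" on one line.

  R1 -= 0·R0 → [0,3,-3,2]
  R2 -= -3·R0 → [0,-3,0,1]
  R3 -= 3·R0 → [0,-6,3,-3]
  R2 -= -1·R1 → [0,0,-3,3]
  R3 -= -2·R1 → [0,0,-3,1]
  R3 -= 1·R2 → [0,0,0,-2]

L=[[1,0,0,0],[0,1,0,0],[-3,-1,1,0],[3,-2,1,1]] U=[[3,2,-2,-1],[0,3,-3,2],[0,0,-3,3],[0,0,0,-2]]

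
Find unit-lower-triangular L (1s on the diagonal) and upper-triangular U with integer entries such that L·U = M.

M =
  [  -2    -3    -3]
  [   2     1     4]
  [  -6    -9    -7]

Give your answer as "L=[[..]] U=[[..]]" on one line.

  R1 -= -1·R0 → [0,-2,1]
  R2 -= 3·R0 → [0,0,2]
  R2 -= 0·R1 → [0,0,2]

L=[[1,0,0],[-1,1,0],[3,0,1]] U=[[-2,-3,-3],[0,-2,1],[0,0,2]]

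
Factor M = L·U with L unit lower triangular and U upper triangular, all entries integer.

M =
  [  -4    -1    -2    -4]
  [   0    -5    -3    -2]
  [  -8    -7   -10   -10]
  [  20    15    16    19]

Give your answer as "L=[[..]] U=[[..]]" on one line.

L=[[1,0,0,0],[0,1,0,0],[2,1,1,0],[-5,-2,0,1]] U=[[-4,-1,-2,-4],[0,-5,-3,-2],[0,0,-3,0],[0,0,0,-5]]

  r1 -= 0·r0 → [0,-5,-3,-2]
  r2 -= 2·r0 → [0,-5,-6,-2]
  r3 -= -5·r0 → [0,10,6,-1]
  r2 -= 1·r1 → [0,0,-3,0]
  r3 -= -2·r1 → [0,0,0,-5]
  r3 -= 0·r2 → [0,0,0,-5]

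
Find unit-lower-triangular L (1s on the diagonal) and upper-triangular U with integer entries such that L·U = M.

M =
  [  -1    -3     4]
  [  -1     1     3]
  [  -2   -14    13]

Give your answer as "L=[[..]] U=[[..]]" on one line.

L=[[1,0,0],[1,1,0],[2,-2,1]] U=[[-1,-3,4],[0,4,-1],[0,0,3]]

  R1 -= 1·R0 → [0,4,-1]
  R2 -= 2·R0 → [0,-8,5]
  R2 -= -2·R1 → [0,0,3]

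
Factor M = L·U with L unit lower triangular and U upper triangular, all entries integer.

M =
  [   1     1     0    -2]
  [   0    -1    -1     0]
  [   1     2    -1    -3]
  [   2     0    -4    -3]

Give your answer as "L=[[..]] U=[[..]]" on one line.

  r1 -= 0·r0 → [0,-1,-1,0]
  r2 -= 1·r0 → [0,1,-1,-1]
  r3 -= 2·r0 → [0,-2,-4,1]
  r2 -= -1·r1 → [0,0,-2,-1]
  r3 -= 2·r1 → [0,0,-2,1]
  r3 -= 1·r2 → [0,0,0,2]

L=[[1,0,0,0],[0,1,0,0],[1,-1,1,0],[2,2,1,1]] U=[[1,1,0,-2],[0,-1,-1,0],[0,0,-2,-1],[0,0,0,2]]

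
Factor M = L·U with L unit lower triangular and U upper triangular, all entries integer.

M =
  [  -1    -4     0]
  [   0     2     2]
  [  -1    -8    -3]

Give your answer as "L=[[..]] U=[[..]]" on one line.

  r1 -= 0·r0 → [0,2,2]
  r2 -= 1·r0 → [0,-4,-3]
  r2 -= -2·r1 → [0,0,1]

L=[[1,0,0],[0,1,0],[1,-2,1]] U=[[-1,-4,0],[0,2,2],[0,0,1]]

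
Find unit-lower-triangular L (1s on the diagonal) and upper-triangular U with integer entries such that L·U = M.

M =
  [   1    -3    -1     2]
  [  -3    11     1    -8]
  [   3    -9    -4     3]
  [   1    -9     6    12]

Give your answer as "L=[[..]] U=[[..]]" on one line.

  r1 -= -3·r0 → [0,2,-2,-2]
  r2 -= 3·r0 → [0,0,-1,-3]
  r3 -= 1·r0 → [0,-6,7,10]
  r2 -= 0·r1 → [0,0,-1,-3]
  r3 -= -3·r1 → [0,0,1,4]
  r3 -= -1·r2 → [0,0,0,1]

L=[[1,0,0,0],[-3,1,0,0],[3,0,1,0],[1,-3,-1,1]] U=[[1,-3,-1,2],[0,2,-2,-2],[0,0,-1,-3],[0,0,0,1]]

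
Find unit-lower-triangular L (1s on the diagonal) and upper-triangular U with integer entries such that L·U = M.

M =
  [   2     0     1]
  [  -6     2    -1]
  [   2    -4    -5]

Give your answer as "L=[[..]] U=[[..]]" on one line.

L=[[1,0,0],[-3,1,0],[1,-2,1]] U=[[2,0,1],[0,2,2],[0,0,-2]]

  r1 -= -3·r0 → [0,2,2]
  r2 -= 1·r0 → [0,-4,-6]
  r2 -= -2·r1 → [0,0,-2]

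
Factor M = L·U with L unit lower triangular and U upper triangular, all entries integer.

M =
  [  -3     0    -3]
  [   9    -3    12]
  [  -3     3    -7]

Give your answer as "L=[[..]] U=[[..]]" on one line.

  row1 -= -3·row0 → [0,-3,3]
  row2 -= 1·row0 → [0,3,-4]
  row2 -= -1·row1 → [0,0,-1]

L=[[1,0,0],[-3,1,0],[1,-1,1]] U=[[-3,0,-3],[0,-3,3],[0,0,-1]]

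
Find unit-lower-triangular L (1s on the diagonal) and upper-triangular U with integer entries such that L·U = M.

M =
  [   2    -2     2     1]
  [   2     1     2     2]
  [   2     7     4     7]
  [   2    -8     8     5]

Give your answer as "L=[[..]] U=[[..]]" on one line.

  row1 -= 1·row0 → [0,3,0,1]
  row2 -= 1·row0 → [0,9,2,6]
  row3 -= 1·row0 → [0,-6,6,4]
  row2 -= 3·row1 → [0,0,2,3]
  row3 -= -2·row1 → [0,0,6,6]
  row3 -= 3·row2 → [0,0,0,-3]

L=[[1,0,0,0],[1,1,0,0],[1,3,1,0],[1,-2,3,1]] U=[[2,-2,2,1],[0,3,0,1],[0,0,2,3],[0,0,0,-3]]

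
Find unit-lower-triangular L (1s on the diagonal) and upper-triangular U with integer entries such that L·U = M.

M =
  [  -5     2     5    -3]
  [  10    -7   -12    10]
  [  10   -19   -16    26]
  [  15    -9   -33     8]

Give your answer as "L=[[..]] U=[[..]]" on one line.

L=[[1,0,0,0],[-2,1,0,0],[-2,5,1,0],[-3,1,-4,1]] U=[[-5,2,5,-3],[0,-3,-2,4],[0,0,4,0],[0,0,0,-5]]

  R1 -= -2·R0 → [0,-3,-2,4]
  R2 -= -2·R0 → [0,-15,-6,20]
  R3 -= -3·R0 → [0,-3,-18,-1]
  R2 -= 5·R1 → [0,0,4,0]
  R3 -= 1·R1 → [0,0,-16,-5]
  R3 -= -4·R2 → [0,0,0,-5]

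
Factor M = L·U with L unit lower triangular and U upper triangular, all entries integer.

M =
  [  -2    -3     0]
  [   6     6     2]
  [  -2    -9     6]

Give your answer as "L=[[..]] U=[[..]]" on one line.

L=[[1,0,0],[-3,1,0],[1,2,1]] U=[[-2,-3,0],[0,-3,2],[0,0,2]]

  r1 -= -3·r0 → [0,-3,2]
  r2 -= 1·r0 → [0,-6,6]
  r2 -= 2·r1 → [0,0,2]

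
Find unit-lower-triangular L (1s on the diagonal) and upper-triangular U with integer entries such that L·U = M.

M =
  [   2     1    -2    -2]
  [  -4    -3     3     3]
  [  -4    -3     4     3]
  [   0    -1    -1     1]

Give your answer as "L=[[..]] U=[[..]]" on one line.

  R1 -= -2·R0 → [0,-1,-1,-1]
  R2 -= -2·R0 → [0,-1,0,-1]
  R3 -= 0·R0 → [0,-1,-1,1]
  R2 -= 1·R1 → [0,0,1,0]
  R3 -= 1·R1 → [0,0,0,2]
  R3 -= 0·R2 → [0,0,0,2]

L=[[1,0,0,0],[-2,1,0,0],[-2,1,1,0],[0,1,0,1]] U=[[2,1,-2,-2],[0,-1,-1,-1],[0,0,1,0],[0,0,0,2]]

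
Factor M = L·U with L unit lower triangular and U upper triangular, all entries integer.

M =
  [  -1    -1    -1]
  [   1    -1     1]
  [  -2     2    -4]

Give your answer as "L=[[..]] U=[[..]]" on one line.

  r1 -= -1·r0 → [0,-2,0]
  r2 -= 2·r0 → [0,4,-2]
  r2 -= -2·r1 → [0,0,-2]

L=[[1,0,0],[-1,1,0],[2,-2,1]] U=[[-1,-1,-1],[0,-2,0],[0,0,-2]]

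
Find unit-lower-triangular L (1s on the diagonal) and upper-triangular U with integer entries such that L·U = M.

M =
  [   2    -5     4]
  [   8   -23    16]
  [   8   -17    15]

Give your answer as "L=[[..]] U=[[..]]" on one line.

L=[[1,0,0],[4,1,0],[4,-1,1]] U=[[2,-5,4],[0,-3,0],[0,0,-1]]

  row1 -= 4·row0 → [0,-3,0]
  row2 -= 4·row0 → [0,3,-1]
  row2 -= -1·row1 → [0,0,-1]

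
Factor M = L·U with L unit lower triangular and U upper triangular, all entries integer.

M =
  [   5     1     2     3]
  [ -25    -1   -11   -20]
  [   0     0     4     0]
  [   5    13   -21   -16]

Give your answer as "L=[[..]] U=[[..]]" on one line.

L=[[1,0,0,0],[-5,1,0,0],[0,0,1,0],[1,3,-5,1]] U=[[5,1,2,3],[0,4,-1,-5],[0,0,4,0],[0,0,0,-4]]

  R1 -= -5·R0 → [0,4,-1,-5]
  R2 -= 0·R0 → [0,0,4,0]
  R3 -= 1·R0 → [0,12,-23,-19]
  R2 -= 0·R1 → [0,0,4,0]
  R3 -= 3·R1 → [0,0,-20,-4]
  R3 -= -5·R2 → [0,0,0,-4]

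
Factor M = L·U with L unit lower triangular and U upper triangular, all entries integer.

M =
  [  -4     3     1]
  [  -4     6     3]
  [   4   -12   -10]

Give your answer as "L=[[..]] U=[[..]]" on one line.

  row1 -= 1·row0 → [0,3,2]
  row2 -= -1·row0 → [0,-9,-9]
  row2 -= -3·row1 → [0,0,-3]

L=[[1,0,0],[1,1,0],[-1,-3,1]] U=[[-4,3,1],[0,3,2],[0,0,-3]]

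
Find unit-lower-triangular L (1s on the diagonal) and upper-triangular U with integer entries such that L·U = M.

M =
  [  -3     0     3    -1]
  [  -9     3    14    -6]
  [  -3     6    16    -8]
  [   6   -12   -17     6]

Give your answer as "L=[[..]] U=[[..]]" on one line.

L=[[1,0,0,0],[3,1,0,0],[1,2,1,0],[-2,-4,3,1]] U=[[-3,0,3,-1],[0,3,5,-3],[0,0,3,-1],[0,0,0,-5]]

  R1 -= 3·R0 → [0,3,5,-3]
  R2 -= 1·R0 → [0,6,13,-7]
  R3 -= -2·R0 → [0,-12,-11,4]
  R2 -= 2·R1 → [0,0,3,-1]
  R3 -= -4·R1 → [0,0,9,-8]
  R3 -= 3·R2 → [0,0,0,-5]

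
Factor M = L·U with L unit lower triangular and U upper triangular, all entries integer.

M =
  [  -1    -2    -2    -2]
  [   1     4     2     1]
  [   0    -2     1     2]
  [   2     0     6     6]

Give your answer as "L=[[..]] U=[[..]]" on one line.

L=[[1,0,0,0],[-1,1,0,0],[0,-1,1,0],[-2,-2,2,1]] U=[[-1,-2,-2,-2],[0,2,0,-1],[0,0,1,1],[0,0,0,-2]]

  R1 -= -1·R0 → [0,2,0,-1]
  R2 -= 0·R0 → [0,-2,1,2]
  R3 -= -2·R0 → [0,-4,2,2]
  R2 -= -1·R1 → [0,0,1,1]
  R3 -= -2·R1 → [0,0,2,0]
  R3 -= 2·R2 → [0,0,0,-2]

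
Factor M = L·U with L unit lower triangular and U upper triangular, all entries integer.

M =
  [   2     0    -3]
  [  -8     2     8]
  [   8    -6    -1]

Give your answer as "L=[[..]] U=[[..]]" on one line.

  row1 -= -4·row0 → [0,2,-4]
  row2 -= 4·row0 → [0,-6,11]
  row2 -= -3·row1 → [0,0,-1]

L=[[1,0,0],[-4,1,0],[4,-3,1]] U=[[2,0,-3],[0,2,-4],[0,0,-1]]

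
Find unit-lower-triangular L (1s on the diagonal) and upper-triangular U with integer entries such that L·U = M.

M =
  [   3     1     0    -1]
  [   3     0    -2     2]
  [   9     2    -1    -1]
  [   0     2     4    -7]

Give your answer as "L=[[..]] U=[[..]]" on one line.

  row1 -= 1·row0 → [0,-1,-2,3]
  row2 -= 3·row0 → [0,-1,-1,2]
  row3 -= 0·row0 → [0,2,4,-7]
  row2 -= 1·row1 → [0,0,1,-1]
  row3 -= -2·row1 → [0,0,0,-1]
  row3 -= 0·row2 → [0,0,0,-1]

L=[[1,0,0,0],[1,1,0,0],[3,1,1,0],[0,-2,0,1]] U=[[3,1,0,-1],[0,-1,-2,3],[0,0,1,-1],[0,0,0,-1]]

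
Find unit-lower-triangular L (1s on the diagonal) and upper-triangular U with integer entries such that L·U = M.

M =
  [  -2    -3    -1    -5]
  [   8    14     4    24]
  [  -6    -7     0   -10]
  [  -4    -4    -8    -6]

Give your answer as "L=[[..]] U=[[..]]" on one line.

  R1 -= -4·R0 → [0,2,0,4]
  R2 -= 3·R0 → [0,2,3,5]
  R3 -= 2·R0 → [0,2,-6,4]
  R2 -= 1·R1 → [0,0,3,1]
  R3 -= 1·R1 → [0,0,-6,0]
  R3 -= -2·R2 → [0,0,0,2]

L=[[1,0,0,0],[-4,1,0,0],[3,1,1,0],[2,1,-2,1]] U=[[-2,-3,-1,-5],[0,2,0,4],[0,0,3,1],[0,0,0,2]]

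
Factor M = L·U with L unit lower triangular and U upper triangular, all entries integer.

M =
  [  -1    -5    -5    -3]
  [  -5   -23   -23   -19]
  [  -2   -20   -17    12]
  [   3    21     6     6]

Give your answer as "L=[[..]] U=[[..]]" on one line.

  R1 -= 5·R0 → [0,2,2,-4]
  R2 -= 2·R0 → [0,-10,-7,18]
  R3 -= -3·R0 → [0,6,-9,-3]
  R2 -= -5·R1 → [0,0,3,-2]
  R3 -= 3·R1 → [0,0,-15,9]
  R3 -= -5·R2 → [0,0,0,-1]

L=[[1,0,0,0],[5,1,0,0],[2,-5,1,0],[-3,3,-5,1]] U=[[-1,-5,-5,-3],[0,2,2,-4],[0,0,3,-2],[0,0,0,-1]]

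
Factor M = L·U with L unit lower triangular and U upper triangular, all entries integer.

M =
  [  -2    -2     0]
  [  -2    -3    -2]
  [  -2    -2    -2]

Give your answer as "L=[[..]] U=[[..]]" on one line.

  R1 -= 1·R0 → [0,-1,-2]
  R2 -= 1·R0 → [0,0,-2]
  R2 -= 0·R1 → [0,0,-2]

L=[[1,0,0],[1,1,0],[1,0,1]] U=[[-2,-2,0],[0,-1,-2],[0,0,-2]]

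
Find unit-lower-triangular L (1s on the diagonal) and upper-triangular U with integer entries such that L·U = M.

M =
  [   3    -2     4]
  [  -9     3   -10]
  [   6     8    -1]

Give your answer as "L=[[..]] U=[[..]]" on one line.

  row1 -= -3·row0 → [0,-3,2]
  row2 -= 2·row0 → [0,12,-9]
  row2 -= -4·row1 → [0,0,-1]

L=[[1,0,0],[-3,1,0],[2,-4,1]] U=[[3,-2,4],[0,-3,2],[0,0,-1]]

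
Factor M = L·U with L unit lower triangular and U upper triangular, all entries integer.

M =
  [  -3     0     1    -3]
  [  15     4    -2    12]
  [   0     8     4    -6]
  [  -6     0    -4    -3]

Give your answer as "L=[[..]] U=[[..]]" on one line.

  R1 -= -5·R0 → [0,4,3,-3]
  R2 -= 0·R0 → [0,8,4,-6]
  R3 -= 2·R0 → [0,0,-6,3]
  R2 -= 2·R1 → [0,0,-2,0]
  R3 -= 0·R1 → [0,0,-6,3]
  R3 -= 3·R2 → [0,0,0,3]

L=[[1,0,0,0],[-5,1,0,0],[0,2,1,0],[2,0,3,1]] U=[[-3,0,1,-3],[0,4,3,-3],[0,0,-2,0],[0,0,0,3]]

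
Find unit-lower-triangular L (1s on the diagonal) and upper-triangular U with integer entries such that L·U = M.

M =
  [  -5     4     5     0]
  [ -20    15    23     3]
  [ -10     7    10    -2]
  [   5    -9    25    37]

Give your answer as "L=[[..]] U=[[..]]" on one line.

L=[[1,0,0,0],[4,1,0,0],[2,1,1,0],[-1,5,-5,1]] U=[[-5,4,5,0],[0,-1,3,3],[0,0,-3,-5],[0,0,0,-3]]

  r1 -= 4·r0 → [0,-1,3,3]
  r2 -= 2·r0 → [0,-1,0,-2]
  r3 -= -1·r0 → [0,-5,30,37]
  r2 -= 1·r1 → [0,0,-3,-5]
  r3 -= 5·r1 → [0,0,15,22]
  r3 -= -5·r2 → [0,0,0,-3]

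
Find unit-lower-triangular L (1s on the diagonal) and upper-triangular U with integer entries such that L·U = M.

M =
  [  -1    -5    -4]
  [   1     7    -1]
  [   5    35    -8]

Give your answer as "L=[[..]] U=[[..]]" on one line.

L=[[1,0,0],[-1,1,0],[-5,5,1]] U=[[-1,-5,-4],[0,2,-5],[0,0,-3]]

  row1 -= -1·row0 → [0,2,-5]
  row2 -= -5·row0 → [0,10,-28]
  row2 -= 5·row1 → [0,0,-3]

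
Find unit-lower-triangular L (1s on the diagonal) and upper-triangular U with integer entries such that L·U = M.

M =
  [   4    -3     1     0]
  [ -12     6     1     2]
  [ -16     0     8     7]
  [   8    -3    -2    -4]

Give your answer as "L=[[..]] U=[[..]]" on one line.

  r1 -= -3·r0 → [0,-3,4,2]
  r2 -= -4·r0 → [0,-12,12,7]
  r3 -= 2·r0 → [0,3,-4,-4]
  r2 -= 4·r1 → [0,0,-4,-1]
  r3 -= -1·r1 → [0,0,0,-2]
  r3 -= 0·r2 → [0,0,0,-2]

L=[[1,0,0,0],[-3,1,0,0],[-4,4,1,0],[2,-1,0,1]] U=[[4,-3,1,0],[0,-3,4,2],[0,0,-4,-1],[0,0,0,-2]]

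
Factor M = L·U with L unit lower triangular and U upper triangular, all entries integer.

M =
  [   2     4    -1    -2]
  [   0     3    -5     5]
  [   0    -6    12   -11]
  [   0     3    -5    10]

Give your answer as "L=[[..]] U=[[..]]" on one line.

L=[[1,0,0,0],[0,1,0,0],[0,-2,1,0],[0,1,0,1]] U=[[2,4,-1,-2],[0,3,-5,5],[0,0,2,-1],[0,0,0,5]]

  row1 -= 0·row0 → [0,3,-5,5]
  row2 -= 0·row0 → [0,-6,12,-11]
  row3 -= 0·row0 → [0,3,-5,10]
  row2 -= -2·row1 → [0,0,2,-1]
  row3 -= 1·row1 → [0,0,0,5]
  row3 -= 0·row2 → [0,0,0,5]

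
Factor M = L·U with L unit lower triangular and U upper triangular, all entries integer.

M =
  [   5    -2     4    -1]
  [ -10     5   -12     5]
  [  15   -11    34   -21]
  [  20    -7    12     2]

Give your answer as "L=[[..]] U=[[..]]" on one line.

  r1 -= -2·r0 → [0,1,-4,3]
  r2 -= 3·r0 → [0,-5,22,-18]
  r3 -= 4·r0 → [0,1,-4,6]
  r2 -= -5·r1 → [0,0,2,-3]
  r3 -= 1·r1 → [0,0,0,3]
  r3 -= 0·r2 → [0,0,0,3]

L=[[1,0,0,0],[-2,1,0,0],[3,-5,1,0],[4,1,0,1]] U=[[5,-2,4,-1],[0,1,-4,3],[0,0,2,-3],[0,0,0,3]]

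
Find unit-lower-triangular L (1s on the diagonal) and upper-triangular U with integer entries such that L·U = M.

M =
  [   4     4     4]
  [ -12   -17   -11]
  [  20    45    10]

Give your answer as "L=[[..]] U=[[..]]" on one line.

L=[[1,0,0],[-3,1,0],[5,-5,1]] U=[[4,4,4],[0,-5,1],[0,0,-5]]

  r1 -= -3·r0 → [0,-5,1]
  r2 -= 5·r0 → [0,25,-10]
  r2 -= -5·r1 → [0,0,-5]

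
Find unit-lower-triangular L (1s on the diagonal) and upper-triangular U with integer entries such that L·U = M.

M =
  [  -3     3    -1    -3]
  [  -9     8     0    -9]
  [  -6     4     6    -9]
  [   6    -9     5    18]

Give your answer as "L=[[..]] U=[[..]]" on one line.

L=[[1,0,0,0],[3,1,0,0],[2,2,1,0],[-2,3,-3,1]] U=[[-3,3,-1,-3],[0,-1,3,0],[0,0,2,-3],[0,0,0,3]]

  row1 -= 3·row0 → [0,-1,3,0]
  row2 -= 2·row0 → [0,-2,8,-3]
  row3 -= -2·row0 → [0,-3,3,12]
  row2 -= 2·row1 → [0,0,2,-3]
  row3 -= 3·row1 → [0,0,-6,12]
  row3 -= -3·row2 → [0,0,0,3]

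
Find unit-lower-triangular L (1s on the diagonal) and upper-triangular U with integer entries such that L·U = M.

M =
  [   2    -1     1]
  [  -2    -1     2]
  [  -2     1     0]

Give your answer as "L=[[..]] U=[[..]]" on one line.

  r1 -= -1·r0 → [0,-2,3]
  r2 -= -1·r0 → [0,0,1]
  r2 -= 0·r1 → [0,0,1]

L=[[1,0,0],[-1,1,0],[-1,0,1]] U=[[2,-1,1],[0,-2,3],[0,0,1]]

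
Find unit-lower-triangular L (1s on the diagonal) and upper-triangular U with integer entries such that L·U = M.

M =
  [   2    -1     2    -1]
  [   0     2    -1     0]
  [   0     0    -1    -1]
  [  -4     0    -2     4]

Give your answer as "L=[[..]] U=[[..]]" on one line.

  r1 -= 0·r0 → [0,2,-1,0]
  r2 -= 0·r0 → [0,0,-1,-1]
  r3 -= -2·r0 → [0,-2,2,2]
  r2 -= 0·r1 → [0,0,-1,-1]
  r3 -= -1·r1 → [0,0,1,2]
  r3 -= -1·r2 → [0,0,0,1]

L=[[1,0,0,0],[0,1,0,0],[0,0,1,0],[-2,-1,-1,1]] U=[[2,-1,2,-1],[0,2,-1,0],[0,0,-1,-1],[0,0,0,1]]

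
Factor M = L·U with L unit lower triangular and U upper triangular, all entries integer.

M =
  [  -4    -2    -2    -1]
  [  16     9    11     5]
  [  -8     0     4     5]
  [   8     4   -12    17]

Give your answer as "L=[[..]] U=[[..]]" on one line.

  row1 -= -4·row0 → [0,1,3,1]
  row2 -= 2·row0 → [0,4,8,7]
  row3 -= -2·row0 → [0,0,-16,15]
  row2 -= 4·row1 → [0,0,-4,3]
  row3 -= 0·row1 → [0,0,-16,15]
  row3 -= 4·row2 → [0,0,0,3]

L=[[1,0,0,0],[-4,1,0,0],[2,4,1,0],[-2,0,4,1]] U=[[-4,-2,-2,-1],[0,1,3,1],[0,0,-4,3],[0,0,0,3]]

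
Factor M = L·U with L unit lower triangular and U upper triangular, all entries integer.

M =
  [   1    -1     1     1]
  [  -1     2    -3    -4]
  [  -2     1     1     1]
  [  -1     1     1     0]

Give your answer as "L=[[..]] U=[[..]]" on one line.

L=[[1,0,0,0],[-1,1,0,0],[-2,-1,1,0],[-1,0,2,1]] U=[[1,-1,1,1],[0,1,-2,-3],[0,0,1,0],[0,0,0,1]]

  r1 -= -1·r0 → [0,1,-2,-3]
  r2 -= -2·r0 → [0,-1,3,3]
  r3 -= -1·r0 → [0,0,2,1]
  r2 -= -1·r1 → [0,0,1,0]
  r3 -= 0·r1 → [0,0,2,1]
  r3 -= 2·r2 → [0,0,0,1]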